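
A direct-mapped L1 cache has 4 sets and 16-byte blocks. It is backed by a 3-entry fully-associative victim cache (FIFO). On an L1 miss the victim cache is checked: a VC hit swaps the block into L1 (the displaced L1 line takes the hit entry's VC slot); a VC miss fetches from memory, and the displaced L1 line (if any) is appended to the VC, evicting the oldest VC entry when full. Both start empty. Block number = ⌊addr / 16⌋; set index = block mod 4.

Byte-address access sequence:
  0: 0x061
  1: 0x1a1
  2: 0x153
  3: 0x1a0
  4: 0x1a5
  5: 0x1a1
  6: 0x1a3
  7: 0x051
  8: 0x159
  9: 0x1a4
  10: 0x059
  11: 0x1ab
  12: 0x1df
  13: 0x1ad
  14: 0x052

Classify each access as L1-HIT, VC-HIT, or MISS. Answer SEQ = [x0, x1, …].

#0 0x61→b6/s2 MISS; vc=[]
#1 0x1a1→b26/s2 MISS; vc=[6]
#2 0x153→b21/s1 MISS; vc=[6]
#3 0x1a0→b26/s2 L1-HIT; vc=[6]
#4 0x1a5→b26/s2 L1-HIT; vc=[6]
#5 0x1a1→b26/s2 L1-HIT; vc=[6]
#6 0x1a3→b26/s2 L1-HIT; vc=[6]
#7 0x51→b5/s1 MISS; vc=[6,21]
#8 0x159→b21/s1 VC-HIT; vc=[6,5]
#9 0x1a4→b26/s2 L1-HIT; vc=[6,5]
#10 0x59→b5/s1 VC-HIT; vc=[6,21]
#11 0x1ab→b26/s2 L1-HIT; vc=[6,21]
#12 0x1df→b29/s1 MISS; vc=[6,21,5]
#13 0x1ad→b26/s2 L1-HIT; vc=[6,21,5]
#14 0x52→b5/s1 VC-HIT; vc=[6,21,29]

SEQ = [MISS, MISS, MISS, L1-HIT, L1-HIT, L1-HIT, L1-HIT, MISS, VC-HIT, L1-HIT, VC-HIT, L1-HIT, MISS, L1-HIT, VC-HIT]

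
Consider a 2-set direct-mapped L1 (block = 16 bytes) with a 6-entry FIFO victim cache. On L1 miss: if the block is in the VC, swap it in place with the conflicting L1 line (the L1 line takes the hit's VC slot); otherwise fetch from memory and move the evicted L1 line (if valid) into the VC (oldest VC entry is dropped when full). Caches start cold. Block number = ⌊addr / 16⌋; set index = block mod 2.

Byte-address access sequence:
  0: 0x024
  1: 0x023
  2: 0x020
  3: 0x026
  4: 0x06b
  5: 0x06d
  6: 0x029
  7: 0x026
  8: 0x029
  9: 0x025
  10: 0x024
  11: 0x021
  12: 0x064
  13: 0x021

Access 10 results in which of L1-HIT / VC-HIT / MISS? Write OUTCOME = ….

OUTCOME = L1-HIT

#0 0x24→b2/s0 MISS; vc=[]
#1 0x23→b2/s0 L1-HIT; vc=[]
#2 0x20→b2/s0 L1-HIT; vc=[]
#3 0x26→b2/s0 L1-HIT; vc=[]
#4 0x6b→b6/s0 MISS; vc=[2]
#5 0x6d→b6/s0 L1-HIT; vc=[2]
#6 0x29→b2/s0 VC-HIT; vc=[6]
#7 0x26→b2/s0 L1-HIT; vc=[6]
#8 0x29→b2/s0 L1-HIT; vc=[6]
#9 0x25→b2/s0 L1-HIT; vc=[6]
#10 0x24→b2/s0 L1-HIT; vc=[6]
#11 0x21→b2/s0 L1-HIT; vc=[6]
#12 0x64→b6/s0 VC-HIT; vc=[2]
#13 0x21→b2/s0 VC-HIT; vc=[6]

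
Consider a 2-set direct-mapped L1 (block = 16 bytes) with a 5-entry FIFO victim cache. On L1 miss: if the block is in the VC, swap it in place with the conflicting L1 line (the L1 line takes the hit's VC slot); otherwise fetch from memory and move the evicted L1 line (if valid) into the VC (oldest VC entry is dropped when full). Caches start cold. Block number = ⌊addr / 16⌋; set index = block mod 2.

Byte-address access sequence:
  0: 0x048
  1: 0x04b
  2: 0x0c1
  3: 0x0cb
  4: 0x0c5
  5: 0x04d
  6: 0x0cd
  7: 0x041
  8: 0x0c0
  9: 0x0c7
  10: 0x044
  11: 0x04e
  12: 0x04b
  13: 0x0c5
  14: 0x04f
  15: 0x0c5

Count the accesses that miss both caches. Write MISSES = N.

MISSES = 2

0: 0x48 (blk 4, set 0) → MISS  vc=[]
1: 0x4b (blk 4, set 0) → L1-HIT  vc=[]
2: 0xc1 (blk 12, set 0) → MISS  vc=[4]
3: 0xcb (blk 12, set 0) → L1-HIT  vc=[4]
4: 0xc5 (blk 12, set 0) → L1-HIT  vc=[4]
5: 0x4d (blk 4, set 0) → VC-HIT  vc=[12]
6: 0xcd (blk 12, set 0) → VC-HIT  vc=[4]
7: 0x41 (blk 4, set 0) → VC-HIT  vc=[12]
8: 0xc0 (blk 12, set 0) → VC-HIT  vc=[4]
9: 0xc7 (blk 12, set 0) → L1-HIT  vc=[4]
10: 0x44 (blk 4, set 0) → VC-HIT  vc=[12]
11: 0x4e (blk 4, set 0) → L1-HIT  vc=[12]
12: 0x4b (blk 4, set 0) → L1-HIT  vc=[12]
13: 0xc5 (blk 12, set 0) → VC-HIT  vc=[4]
14: 0x4f (blk 4, set 0) → VC-HIT  vc=[12]
15: 0xc5 (blk 12, set 0) → VC-HIT  vc=[4]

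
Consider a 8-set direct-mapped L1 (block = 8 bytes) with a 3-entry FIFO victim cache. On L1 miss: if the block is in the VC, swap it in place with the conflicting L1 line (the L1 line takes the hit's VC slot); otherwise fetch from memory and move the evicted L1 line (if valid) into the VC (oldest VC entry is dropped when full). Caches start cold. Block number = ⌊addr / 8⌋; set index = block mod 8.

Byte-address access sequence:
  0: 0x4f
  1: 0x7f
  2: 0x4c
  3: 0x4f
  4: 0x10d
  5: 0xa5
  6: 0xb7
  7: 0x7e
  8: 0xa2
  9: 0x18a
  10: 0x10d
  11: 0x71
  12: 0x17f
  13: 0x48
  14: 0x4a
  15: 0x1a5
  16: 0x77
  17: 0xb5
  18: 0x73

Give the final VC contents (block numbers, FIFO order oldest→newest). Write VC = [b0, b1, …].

0: 0x4f (blk 9, set 1) → MISS  vc=[]
1: 0x7f (blk 15, set 7) → MISS  vc=[]
2: 0x4c (blk 9, set 1) → L1-HIT  vc=[]
3: 0x4f (blk 9, set 1) → L1-HIT  vc=[]
4: 0x10d (blk 33, set 1) → MISS  vc=[9]
5: 0xa5 (blk 20, set 4) → MISS  vc=[9]
6: 0xb7 (blk 22, set 6) → MISS  vc=[9]
7: 0x7e (blk 15, set 7) → L1-HIT  vc=[9]
8: 0xa2 (blk 20, set 4) → L1-HIT  vc=[9]
9: 0x18a (blk 49, set 1) → MISS  vc=[9, 33]
10: 0x10d (blk 33, set 1) → VC-HIT  vc=[9, 49]
11: 0x71 (blk 14, set 6) → MISS  vc=[9, 49, 22]
12: 0x17f (blk 47, set 7) → MISS  vc=[49, 22, 15]
13: 0x48 (blk 9, set 1) → MISS  vc=[22, 15, 33]
14: 0x4a (blk 9, set 1) → L1-HIT  vc=[22, 15, 33]
15: 0x1a5 (blk 52, set 4) → MISS  vc=[15, 33, 20]
16: 0x77 (blk 14, set 6) → L1-HIT  vc=[15, 33, 20]
17: 0xb5 (blk 22, set 6) → MISS  vc=[33, 20, 14]
18: 0x73 (blk 14, set 6) → VC-HIT  vc=[33, 20, 22]

VC = [33, 20, 22]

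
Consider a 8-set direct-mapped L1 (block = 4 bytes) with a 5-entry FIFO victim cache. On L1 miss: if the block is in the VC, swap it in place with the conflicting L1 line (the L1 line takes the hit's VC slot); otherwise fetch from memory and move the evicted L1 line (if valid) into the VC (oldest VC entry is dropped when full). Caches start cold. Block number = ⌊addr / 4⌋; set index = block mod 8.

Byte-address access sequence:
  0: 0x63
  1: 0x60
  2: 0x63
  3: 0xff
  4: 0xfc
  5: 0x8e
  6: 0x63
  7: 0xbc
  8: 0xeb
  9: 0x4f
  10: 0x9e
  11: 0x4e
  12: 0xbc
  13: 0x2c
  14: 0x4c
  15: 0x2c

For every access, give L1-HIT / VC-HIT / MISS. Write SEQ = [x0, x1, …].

SEQ = [MISS, L1-HIT, L1-HIT, MISS, L1-HIT, MISS, L1-HIT, MISS, MISS, MISS, MISS, L1-HIT, VC-HIT, MISS, VC-HIT, VC-HIT]

  [0] addr=0x63 blk=24 s=0: MISS | VC []
  [1] addr=0x60 blk=24 s=0: L1-HIT | VC []
  [2] addr=0x63 blk=24 s=0: L1-HIT | VC []
  [3] addr=0xff blk=63 s=7: MISS | VC []
  [4] addr=0xfc blk=63 s=7: L1-HIT | VC []
  [5] addr=0x8e blk=35 s=3: MISS | VC []
  [6] addr=0x63 blk=24 s=0: L1-HIT | VC []
  [7] addr=0xbc blk=47 s=7: MISS | VC [63]
  [8] addr=0xeb blk=58 s=2: MISS | VC [63]
  [9] addr=0x4f blk=19 s=3: MISS | VC [63, 35]
  [10] addr=0x9e blk=39 s=7: MISS | VC [63, 35, 47]
  [11] addr=0x4e blk=19 s=3: L1-HIT | VC [63, 35, 47]
  [12] addr=0xbc blk=47 s=7: VC-HIT | VC [63, 35, 39]
  [13] addr=0x2c blk=11 s=3: MISS | VC [63, 35, 39, 19]
  [14] addr=0x4c blk=19 s=3: VC-HIT | VC [63, 35, 39, 11]
  [15] addr=0x2c blk=11 s=3: VC-HIT | VC [63, 35, 39, 19]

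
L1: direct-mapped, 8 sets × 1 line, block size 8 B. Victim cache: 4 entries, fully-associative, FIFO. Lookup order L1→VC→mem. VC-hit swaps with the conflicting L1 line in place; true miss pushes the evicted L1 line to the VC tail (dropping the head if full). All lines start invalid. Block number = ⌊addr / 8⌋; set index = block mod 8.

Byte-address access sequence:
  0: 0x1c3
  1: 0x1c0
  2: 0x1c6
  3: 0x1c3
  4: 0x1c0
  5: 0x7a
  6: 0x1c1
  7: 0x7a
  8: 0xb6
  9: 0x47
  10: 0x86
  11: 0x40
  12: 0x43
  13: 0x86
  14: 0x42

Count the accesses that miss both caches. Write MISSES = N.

0: 0x1c3 (blk 56, set 0) → MISS  vc=[]
1: 0x1c0 (blk 56, set 0) → L1-HIT  vc=[]
2: 0x1c6 (blk 56, set 0) → L1-HIT  vc=[]
3: 0x1c3 (blk 56, set 0) → L1-HIT  vc=[]
4: 0x1c0 (blk 56, set 0) → L1-HIT  vc=[]
5: 0x7a (blk 15, set 7) → MISS  vc=[]
6: 0x1c1 (blk 56, set 0) → L1-HIT  vc=[]
7: 0x7a (blk 15, set 7) → L1-HIT  vc=[]
8: 0xb6 (blk 22, set 6) → MISS  vc=[]
9: 0x47 (blk 8, set 0) → MISS  vc=[56]
10: 0x86 (blk 16, set 0) → MISS  vc=[56, 8]
11: 0x40 (blk 8, set 0) → VC-HIT  vc=[56, 16]
12: 0x43 (blk 8, set 0) → L1-HIT  vc=[56, 16]
13: 0x86 (blk 16, set 0) → VC-HIT  vc=[56, 8]
14: 0x42 (blk 8, set 0) → VC-HIT  vc=[56, 16]

MISSES = 5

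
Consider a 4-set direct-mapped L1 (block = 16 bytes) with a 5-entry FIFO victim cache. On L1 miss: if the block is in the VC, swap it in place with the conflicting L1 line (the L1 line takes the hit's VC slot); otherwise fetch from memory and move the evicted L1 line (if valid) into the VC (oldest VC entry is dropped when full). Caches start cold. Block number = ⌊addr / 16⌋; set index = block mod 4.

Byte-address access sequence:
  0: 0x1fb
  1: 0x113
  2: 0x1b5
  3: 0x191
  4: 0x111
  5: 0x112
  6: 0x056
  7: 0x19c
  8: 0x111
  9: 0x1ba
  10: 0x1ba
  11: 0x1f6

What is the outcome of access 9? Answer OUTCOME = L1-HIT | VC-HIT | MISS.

OUTCOME = L1-HIT

#0 0x1fb→b31/s3 MISS; vc=[]
#1 0x113→b17/s1 MISS; vc=[]
#2 0x1b5→b27/s3 MISS; vc=[31]
#3 0x191→b25/s1 MISS; vc=[31,17]
#4 0x111→b17/s1 VC-HIT; vc=[31,25]
#5 0x112→b17/s1 L1-HIT; vc=[31,25]
#6 0x56→b5/s1 MISS; vc=[31,25,17]
#7 0x19c→b25/s1 VC-HIT; vc=[31,5,17]
#8 0x111→b17/s1 VC-HIT; vc=[31,5,25]
#9 0x1ba→b27/s3 L1-HIT; vc=[31,5,25]
#10 0x1ba→b27/s3 L1-HIT; vc=[31,5,25]
#11 0x1f6→b31/s3 VC-HIT; vc=[27,5,25]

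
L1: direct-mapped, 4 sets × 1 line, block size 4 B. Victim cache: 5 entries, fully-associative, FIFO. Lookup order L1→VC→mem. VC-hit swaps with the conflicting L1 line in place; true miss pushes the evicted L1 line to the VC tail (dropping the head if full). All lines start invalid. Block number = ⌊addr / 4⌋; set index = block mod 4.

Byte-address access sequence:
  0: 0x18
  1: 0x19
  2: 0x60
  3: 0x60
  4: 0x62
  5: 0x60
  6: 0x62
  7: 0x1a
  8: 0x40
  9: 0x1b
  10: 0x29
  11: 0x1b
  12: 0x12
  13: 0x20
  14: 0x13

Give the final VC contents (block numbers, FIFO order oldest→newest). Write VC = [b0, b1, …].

VC = [24, 10, 16, 8]

  [0] addr=0x18 blk=6 s=2: MISS | VC []
  [1] addr=0x19 blk=6 s=2: L1-HIT | VC []
  [2] addr=0x60 blk=24 s=0: MISS | VC []
  [3] addr=0x60 blk=24 s=0: L1-HIT | VC []
  [4] addr=0x62 blk=24 s=0: L1-HIT | VC []
  [5] addr=0x60 blk=24 s=0: L1-HIT | VC []
  [6] addr=0x62 blk=24 s=0: L1-HIT | VC []
  [7] addr=0x1a blk=6 s=2: L1-HIT | VC []
  [8] addr=0x40 blk=16 s=0: MISS | VC [24]
  [9] addr=0x1b blk=6 s=2: L1-HIT | VC [24]
  [10] addr=0x29 blk=10 s=2: MISS | VC [24, 6]
  [11] addr=0x1b blk=6 s=2: VC-HIT | VC [24, 10]
  [12] addr=0x12 blk=4 s=0: MISS | VC [24, 10, 16]
  [13] addr=0x20 blk=8 s=0: MISS | VC [24, 10, 16, 4]
  [14] addr=0x13 blk=4 s=0: VC-HIT | VC [24, 10, 16, 8]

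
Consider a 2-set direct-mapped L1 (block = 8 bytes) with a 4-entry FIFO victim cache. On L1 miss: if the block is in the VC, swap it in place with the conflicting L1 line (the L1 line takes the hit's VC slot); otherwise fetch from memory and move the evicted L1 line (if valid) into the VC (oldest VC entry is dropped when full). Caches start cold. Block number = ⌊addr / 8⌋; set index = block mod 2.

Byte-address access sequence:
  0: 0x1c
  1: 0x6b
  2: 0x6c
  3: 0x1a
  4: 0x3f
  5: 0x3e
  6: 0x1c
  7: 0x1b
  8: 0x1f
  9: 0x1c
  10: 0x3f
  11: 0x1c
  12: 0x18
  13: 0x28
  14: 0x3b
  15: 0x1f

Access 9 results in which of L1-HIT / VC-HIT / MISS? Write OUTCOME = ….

  [0] addr=0x1c blk=3 s=1: MISS | VC []
  [1] addr=0x6b blk=13 s=1: MISS | VC [3]
  [2] addr=0x6c blk=13 s=1: L1-HIT | VC [3]
  [3] addr=0x1a blk=3 s=1: VC-HIT | VC [13]
  [4] addr=0x3f blk=7 s=1: MISS | VC [13, 3]
  [5] addr=0x3e blk=7 s=1: L1-HIT | VC [13, 3]
  [6] addr=0x1c blk=3 s=1: VC-HIT | VC [13, 7]
  [7] addr=0x1b blk=3 s=1: L1-HIT | VC [13, 7]
  [8] addr=0x1f blk=3 s=1: L1-HIT | VC [13, 7]
  [9] addr=0x1c blk=3 s=1: L1-HIT | VC [13, 7]
  [10] addr=0x3f blk=7 s=1: VC-HIT | VC [13, 3]
  [11] addr=0x1c blk=3 s=1: VC-HIT | VC [13, 7]
  [12] addr=0x18 blk=3 s=1: L1-HIT | VC [13, 7]
  [13] addr=0x28 blk=5 s=1: MISS | VC [13, 7, 3]
  [14] addr=0x3b blk=7 s=1: VC-HIT | VC [13, 5, 3]
  [15] addr=0x1f blk=3 s=1: VC-HIT | VC [13, 5, 7]

OUTCOME = L1-HIT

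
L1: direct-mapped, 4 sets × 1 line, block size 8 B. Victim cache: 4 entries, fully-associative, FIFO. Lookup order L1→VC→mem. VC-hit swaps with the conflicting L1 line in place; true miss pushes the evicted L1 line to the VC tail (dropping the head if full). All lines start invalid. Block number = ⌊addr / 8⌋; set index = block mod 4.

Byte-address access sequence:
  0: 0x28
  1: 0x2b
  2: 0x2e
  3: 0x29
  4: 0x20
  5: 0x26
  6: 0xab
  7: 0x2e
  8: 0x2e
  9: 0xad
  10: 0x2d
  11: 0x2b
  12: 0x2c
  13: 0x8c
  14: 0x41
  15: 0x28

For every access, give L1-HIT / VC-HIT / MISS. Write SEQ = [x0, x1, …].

SEQ = [MISS, L1-HIT, L1-HIT, L1-HIT, MISS, L1-HIT, MISS, VC-HIT, L1-HIT, VC-HIT, VC-HIT, L1-HIT, L1-HIT, MISS, MISS, VC-HIT]

#0 0x28→b5/s1 MISS; vc=[]
#1 0x2b→b5/s1 L1-HIT; vc=[]
#2 0x2e→b5/s1 L1-HIT; vc=[]
#3 0x29→b5/s1 L1-HIT; vc=[]
#4 0x20→b4/s0 MISS; vc=[]
#5 0x26→b4/s0 L1-HIT; vc=[]
#6 0xab→b21/s1 MISS; vc=[5]
#7 0x2e→b5/s1 VC-HIT; vc=[21]
#8 0x2e→b5/s1 L1-HIT; vc=[21]
#9 0xad→b21/s1 VC-HIT; vc=[5]
#10 0x2d→b5/s1 VC-HIT; vc=[21]
#11 0x2b→b5/s1 L1-HIT; vc=[21]
#12 0x2c→b5/s1 L1-HIT; vc=[21]
#13 0x8c→b17/s1 MISS; vc=[21,5]
#14 0x41→b8/s0 MISS; vc=[21,5,4]
#15 0x28→b5/s1 VC-HIT; vc=[21,17,4]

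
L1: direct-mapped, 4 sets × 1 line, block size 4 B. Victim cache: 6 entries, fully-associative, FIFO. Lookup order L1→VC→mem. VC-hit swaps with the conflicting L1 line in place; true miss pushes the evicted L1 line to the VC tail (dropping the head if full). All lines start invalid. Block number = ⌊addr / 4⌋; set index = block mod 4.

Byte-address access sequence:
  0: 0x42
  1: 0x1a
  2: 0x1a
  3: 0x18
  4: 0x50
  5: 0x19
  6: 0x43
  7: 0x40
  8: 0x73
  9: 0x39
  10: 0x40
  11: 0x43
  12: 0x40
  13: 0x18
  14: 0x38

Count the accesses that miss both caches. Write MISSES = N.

#0 0x42→b16/s0 MISS; vc=[]
#1 0x1a→b6/s2 MISS; vc=[]
#2 0x1a→b6/s2 L1-HIT; vc=[]
#3 0x18→b6/s2 L1-HIT; vc=[]
#4 0x50→b20/s0 MISS; vc=[16]
#5 0x19→b6/s2 L1-HIT; vc=[16]
#6 0x43→b16/s0 VC-HIT; vc=[20]
#7 0x40→b16/s0 L1-HIT; vc=[20]
#8 0x73→b28/s0 MISS; vc=[20,16]
#9 0x39→b14/s2 MISS; vc=[20,16,6]
#10 0x40→b16/s0 VC-HIT; vc=[20,28,6]
#11 0x43→b16/s0 L1-HIT; vc=[20,28,6]
#12 0x40→b16/s0 L1-HIT; vc=[20,28,6]
#13 0x18→b6/s2 VC-HIT; vc=[20,28,14]
#14 0x38→b14/s2 VC-HIT; vc=[20,28,6]

MISSES = 5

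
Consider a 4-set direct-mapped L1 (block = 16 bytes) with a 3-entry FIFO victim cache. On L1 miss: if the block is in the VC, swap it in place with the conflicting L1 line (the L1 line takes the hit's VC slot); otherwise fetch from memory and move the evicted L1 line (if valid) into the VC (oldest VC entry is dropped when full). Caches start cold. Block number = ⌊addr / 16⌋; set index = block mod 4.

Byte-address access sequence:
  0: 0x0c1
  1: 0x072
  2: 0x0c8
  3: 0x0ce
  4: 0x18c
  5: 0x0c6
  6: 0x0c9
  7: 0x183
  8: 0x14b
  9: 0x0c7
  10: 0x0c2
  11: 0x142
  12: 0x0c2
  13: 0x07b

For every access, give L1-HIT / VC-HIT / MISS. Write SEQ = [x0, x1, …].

SEQ = [MISS, MISS, L1-HIT, L1-HIT, MISS, VC-HIT, L1-HIT, VC-HIT, MISS, VC-HIT, L1-HIT, VC-HIT, VC-HIT, L1-HIT]

0: 0xc1 (blk 12, set 0) → MISS  vc=[]
1: 0x72 (blk 7, set 3) → MISS  vc=[]
2: 0xc8 (blk 12, set 0) → L1-HIT  vc=[]
3: 0xce (blk 12, set 0) → L1-HIT  vc=[]
4: 0x18c (blk 24, set 0) → MISS  vc=[12]
5: 0xc6 (blk 12, set 0) → VC-HIT  vc=[24]
6: 0xc9 (blk 12, set 0) → L1-HIT  vc=[24]
7: 0x183 (blk 24, set 0) → VC-HIT  vc=[12]
8: 0x14b (blk 20, set 0) → MISS  vc=[12, 24]
9: 0xc7 (blk 12, set 0) → VC-HIT  vc=[20, 24]
10: 0xc2 (blk 12, set 0) → L1-HIT  vc=[20, 24]
11: 0x142 (blk 20, set 0) → VC-HIT  vc=[12, 24]
12: 0xc2 (blk 12, set 0) → VC-HIT  vc=[20, 24]
13: 0x7b (blk 7, set 3) → L1-HIT  vc=[20, 24]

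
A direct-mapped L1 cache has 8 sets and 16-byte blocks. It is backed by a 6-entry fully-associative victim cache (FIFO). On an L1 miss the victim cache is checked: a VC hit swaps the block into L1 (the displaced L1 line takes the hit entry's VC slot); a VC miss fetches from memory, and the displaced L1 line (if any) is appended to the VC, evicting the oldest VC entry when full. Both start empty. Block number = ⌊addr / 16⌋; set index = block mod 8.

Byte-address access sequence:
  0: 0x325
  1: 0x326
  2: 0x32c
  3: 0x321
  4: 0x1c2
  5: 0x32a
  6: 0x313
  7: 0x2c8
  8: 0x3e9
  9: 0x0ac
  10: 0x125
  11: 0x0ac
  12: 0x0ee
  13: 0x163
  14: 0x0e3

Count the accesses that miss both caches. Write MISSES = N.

0: 0x325 (blk 50, set 2) → MISS  vc=[]
1: 0x326 (blk 50, set 2) → L1-HIT  vc=[]
2: 0x32c (blk 50, set 2) → L1-HIT  vc=[]
3: 0x321 (blk 50, set 2) → L1-HIT  vc=[]
4: 0x1c2 (blk 28, set 4) → MISS  vc=[]
5: 0x32a (blk 50, set 2) → L1-HIT  vc=[]
6: 0x313 (blk 49, set 1) → MISS  vc=[]
7: 0x2c8 (blk 44, set 4) → MISS  vc=[28]
8: 0x3e9 (blk 62, set 6) → MISS  vc=[28]
9: 0xac (blk 10, set 2) → MISS  vc=[28, 50]
10: 0x125 (blk 18, set 2) → MISS  vc=[28, 50, 10]
11: 0xac (blk 10, set 2) → VC-HIT  vc=[28, 50, 18]
12: 0xee (blk 14, set 6) → MISS  vc=[28, 50, 18, 62]
13: 0x163 (blk 22, set 6) → MISS  vc=[28, 50, 18, 62, 14]
14: 0xe3 (blk 14, set 6) → VC-HIT  vc=[28, 50, 18, 62, 22]

MISSES = 9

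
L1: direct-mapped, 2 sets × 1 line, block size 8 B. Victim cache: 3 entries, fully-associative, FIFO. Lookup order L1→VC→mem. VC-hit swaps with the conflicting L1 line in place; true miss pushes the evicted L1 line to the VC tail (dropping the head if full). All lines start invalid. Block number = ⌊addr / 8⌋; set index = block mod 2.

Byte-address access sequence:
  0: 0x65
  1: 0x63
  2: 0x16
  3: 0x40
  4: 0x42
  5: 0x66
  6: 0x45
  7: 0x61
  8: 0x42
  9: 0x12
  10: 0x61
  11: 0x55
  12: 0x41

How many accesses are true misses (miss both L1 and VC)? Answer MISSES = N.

MISSES = 4

0: 0x65 (blk 12, set 0) → MISS  vc=[]
1: 0x63 (blk 12, set 0) → L1-HIT  vc=[]
2: 0x16 (blk 2, set 0) → MISS  vc=[12]
3: 0x40 (blk 8, set 0) → MISS  vc=[12, 2]
4: 0x42 (blk 8, set 0) → L1-HIT  vc=[12, 2]
5: 0x66 (blk 12, set 0) → VC-HIT  vc=[8, 2]
6: 0x45 (blk 8, set 0) → VC-HIT  vc=[12, 2]
7: 0x61 (blk 12, set 0) → VC-HIT  vc=[8, 2]
8: 0x42 (blk 8, set 0) → VC-HIT  vc=[12, 2]
9: 0x12 (blk 2, set 0) → VC-HIT  vc=[12, 8]
10: 0x61 (blk 12, set 0) → VC-HIT  vc=[2, 8]
11: 0x55 (blk 10, set 0) → MISS  vc=[2, 8, 12]
12: 0x41 (blk 8, set 0) → VC-HIT  vc=[2, 10, 12]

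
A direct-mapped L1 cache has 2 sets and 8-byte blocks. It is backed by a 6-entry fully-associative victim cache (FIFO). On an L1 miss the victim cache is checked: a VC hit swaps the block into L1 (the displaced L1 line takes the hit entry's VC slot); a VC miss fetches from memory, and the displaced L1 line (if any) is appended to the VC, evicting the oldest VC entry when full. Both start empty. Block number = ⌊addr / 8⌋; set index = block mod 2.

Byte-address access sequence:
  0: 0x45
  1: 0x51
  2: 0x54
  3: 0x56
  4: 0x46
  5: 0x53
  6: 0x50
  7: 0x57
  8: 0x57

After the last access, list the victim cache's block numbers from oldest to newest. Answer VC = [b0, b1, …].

  [0] addr=0x45 blk=8 s=0: MISS | VC []
  [1] addr=0x51 blk=10 s=0: MISS | VC [8]
  [2] addr=0x54 blk=10 s=0: L1-HIT | VC [8]
  [3] addr=0x56 blk=10 s=0: L1-HIT | VC [8]
  [4] addr=0x46 blk=8 s=0: VC-HIT | VC [10]
  [5] addr=0x53 blk=10 s=0: VC-HIT | VC [8]
  [6] addr=0x50 blk=10 s=0: L1-HIT | VC [8]
  [7] addr=0x57 blk=10 s=0: L1-HIT | VC [8]
  [8] addr=0x57 blk=10 s=0: L1-HIT | VC [8]

VC = [8]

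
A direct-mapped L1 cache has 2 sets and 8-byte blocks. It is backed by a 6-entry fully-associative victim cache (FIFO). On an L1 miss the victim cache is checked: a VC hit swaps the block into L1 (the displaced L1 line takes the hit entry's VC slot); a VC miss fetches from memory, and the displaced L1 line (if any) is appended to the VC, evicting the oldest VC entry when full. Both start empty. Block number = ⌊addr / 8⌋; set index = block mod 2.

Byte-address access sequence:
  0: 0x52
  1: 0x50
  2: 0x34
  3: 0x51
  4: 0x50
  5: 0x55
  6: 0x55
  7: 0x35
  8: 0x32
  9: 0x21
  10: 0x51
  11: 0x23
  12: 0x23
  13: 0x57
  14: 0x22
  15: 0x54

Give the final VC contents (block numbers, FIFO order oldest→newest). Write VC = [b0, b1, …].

0: 0x52 (blk 10, set 0) → MISS  vc=[]
1: 0x50 (blk 10, set 0) → L1-HIT  vc=[]
2: 0x34 (blk 6, set 0) → MISS  vc=[10]
3: 0x51 (blk 10, set 0) → VC-HIT  vc=[6]
4: 0x50 (blk 10, set 0) → L1-HIT  vc=[6]
5: 0x55 (blk 10, set 0) → L1-HIT  vc=[6]
6: 0x55 (blk 10, set 0) → L1-HIT  vc=[6]
7: 0x35 (blk 6, set 0) → VC-HIT  vc=[10]
8: 0x32 (blk 6, set 0) → L1-HIT  vc=[10]
9: 0x21 (blk 4, set 0) → MISS  vc=[10, 6]
10: 0x51 (blk 10, set 0) → VC-HIT  vc=[4, 6]
11: 0x23 (blk 4, set 0) → VC-HIT  vc=[10, 6]
12: 0x23 (blk 4, set 0) → L1-HIT  vc=[10, 6]
13: 0x57 (blk 10, set 0) → VC-HIT  vc=[4, 6]
14: 0x22 (blk 4, set 0) → VC-HIT  vc=[10, 6]
15: 0x54 (blk 10, set 0) → VC-HIT  vc=[4, 6]

VC = [4, 6]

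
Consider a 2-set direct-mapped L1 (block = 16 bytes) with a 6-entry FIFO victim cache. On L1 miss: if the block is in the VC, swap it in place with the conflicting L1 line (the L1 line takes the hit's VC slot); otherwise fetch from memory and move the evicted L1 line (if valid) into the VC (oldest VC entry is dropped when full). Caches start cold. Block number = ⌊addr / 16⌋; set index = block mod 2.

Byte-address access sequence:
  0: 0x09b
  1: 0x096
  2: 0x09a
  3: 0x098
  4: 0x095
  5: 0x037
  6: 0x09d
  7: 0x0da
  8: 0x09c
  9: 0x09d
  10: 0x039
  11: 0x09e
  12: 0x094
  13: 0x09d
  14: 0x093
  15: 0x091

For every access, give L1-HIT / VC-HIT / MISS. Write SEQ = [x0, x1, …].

0: 0x9b (blk 9, set 1) → MISS  vc=[]
1: 0x96 (blk 9, set 1) → L1-HIT  vc=[]
2: 0x9a (blk 9, set 1) → L1-HIT  vc=[]
3: 0x98 (blk 9, set 1) → L1-HIT  vc=[]
4: 0x95 (blk 9, set 1) → L1-HIT  vc=[]
5: 0x37 (blk 3, set 1) → MISS  vc=[9]
6: 0x9d (blk 9, set 1) → VC-HIT  vc=[3]
7: 0xda (blk 13, set 1) → MISS  vc=[3, 9]
8: 0x9c (blk 9, set 1) → VC-HIT  vc=[3, 13]
9: 0x9d (blk 9, set 1) → L1-HIT  vc=[3, 13]
10: 0x39 (blk 3, set 1) → VC-HIT  vc=[9, 13]
11: 0x9e (blk 9, set 1) → VC-HIT  vc=[3, 13]
12: 0x94 (blk 9, set 1) → L1-HIT  vc=[3, 13]
13: 0x9d (blk 9, set 1) → L1-HIT  vc=[3, 13]
14: 0x93 (blk 9, set 1) → L1-HIT  vc=[3, 13]
15: 0x91 (blk 9, set 1) → L1-HIT  vc=[3, 13]

SEQ = [MISS, L1-HIT, L1-HIT, L1-HIT, L1-HIT, MISS, VC-HIT, MISS, VC-HIT, L1-HIT, VC-HIT, VC-HIT, L1-HIT, L1-HIT, L1-HIT, L1-HIT]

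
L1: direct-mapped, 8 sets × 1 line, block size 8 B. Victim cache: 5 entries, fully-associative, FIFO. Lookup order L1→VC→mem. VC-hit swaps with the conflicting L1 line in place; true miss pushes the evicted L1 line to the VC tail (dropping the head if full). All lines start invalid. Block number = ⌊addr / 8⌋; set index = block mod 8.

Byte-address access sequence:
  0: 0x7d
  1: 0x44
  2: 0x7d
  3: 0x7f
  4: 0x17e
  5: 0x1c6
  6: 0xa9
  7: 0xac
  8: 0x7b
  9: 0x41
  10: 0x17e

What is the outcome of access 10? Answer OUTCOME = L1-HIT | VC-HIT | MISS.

OUTCOME = VC-HIT

#0 0x7d→b15/s7 MISS; vc=[]
#1 0x44→b8/s0 MISS; vc=[]
#2 0x7d→b15/s7 L1-HIT; vc=[]
#3 0x7f→b15/s7 L1-HIT; vc=[]
#4 0x17e→b47/s7 MISS; vc=[15]
#5 0x1c6→b56/s0 MISS; vc=[15,8]
#6 0xa9→b21/s5 MISS; vc=[15,8]
#7 0xac→b21/s5 L1-HIT; vc=[15,8]
#8 0x7b→b15/s7 VC-HIT; vc=[47,8]
#9 0x41→b8/s0 VC-HIT; vc=[47,56]
#10 0x17e→b47/s7 VC-HIT; vc=[15,56]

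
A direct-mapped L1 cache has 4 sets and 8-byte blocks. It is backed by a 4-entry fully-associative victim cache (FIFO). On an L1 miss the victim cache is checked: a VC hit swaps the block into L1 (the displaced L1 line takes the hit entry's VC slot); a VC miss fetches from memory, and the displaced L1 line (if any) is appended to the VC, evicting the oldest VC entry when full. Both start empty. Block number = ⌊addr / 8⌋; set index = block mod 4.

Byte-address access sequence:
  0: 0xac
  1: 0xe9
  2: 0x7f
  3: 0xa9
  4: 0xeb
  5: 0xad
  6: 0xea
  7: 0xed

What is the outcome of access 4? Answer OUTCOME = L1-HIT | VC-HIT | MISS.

OUTCOME = VC-HIT

#0 0xac→b21/s1 MISS; vc=[]
#1 0xe9→b29/s1 MISS; vc=[21]
#2 0x7f→b15/s3 MISS; vc=[21]
#3 0xa9→b21/s1 VC-HIT; vc=[29]
#4 0xeb→b29/s1 VC-HIT; vc=[21]
#5 0xad→b21/s1 VC-HIT; vc=[29]
#6 0xea→b29/s1 VC-HIT; vc=[21]
#7 0xed→b29/s1 L1-HIT; vc=[21]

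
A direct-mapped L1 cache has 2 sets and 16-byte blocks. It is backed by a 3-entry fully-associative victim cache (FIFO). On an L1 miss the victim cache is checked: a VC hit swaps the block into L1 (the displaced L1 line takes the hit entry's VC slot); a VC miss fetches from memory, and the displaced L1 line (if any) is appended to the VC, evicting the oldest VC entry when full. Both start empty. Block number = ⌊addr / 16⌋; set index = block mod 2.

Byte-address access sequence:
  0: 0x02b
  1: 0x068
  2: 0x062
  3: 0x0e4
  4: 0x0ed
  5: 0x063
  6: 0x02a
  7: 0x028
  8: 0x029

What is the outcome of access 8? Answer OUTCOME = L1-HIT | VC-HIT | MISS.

  [0] addr=0x2b blk=2 s=0: MISS | VC []
  [1] addr=0x68 blk=6 s=0: MISS | VC [2]
  [2] addr=0x62 blk=6 s=0: L1-HIT | VC [2]
  [3] addr=0xe4 blk=14 s=0: MISS | VC [2, 6]
  [4] addr=0xed blk=14 s=0: L1-HIT | VC [2, 6]
  [5] addr=0x63 blk=6 s=0: VC-HIT | VC [2, 14]
  [6] addr=0x2a blk=2 s=0: VC-HIT | VC [6, 14]
  [7] addr=0x28 blk=2 s=0: L1-HIT | VC [6, 14]
  [8] addr=0x29 blk=2 s=0: L1-HIT | VC [6, 14]

OUTCOME = L1-HIT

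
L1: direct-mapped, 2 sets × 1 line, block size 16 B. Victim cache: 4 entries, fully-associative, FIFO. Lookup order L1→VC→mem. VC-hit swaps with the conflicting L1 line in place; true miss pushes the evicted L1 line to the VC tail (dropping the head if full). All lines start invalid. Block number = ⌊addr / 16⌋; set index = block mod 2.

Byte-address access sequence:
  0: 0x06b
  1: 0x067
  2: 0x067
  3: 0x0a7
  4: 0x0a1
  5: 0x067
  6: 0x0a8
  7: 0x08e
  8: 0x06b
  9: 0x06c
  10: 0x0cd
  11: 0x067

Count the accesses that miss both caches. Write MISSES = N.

0: 0x6b (blk 6, set 0) → MISS  vc=[]
1: 0x67 (blk 6, set 0) → L1-HIT  vc=[]
2: 0x67 (blk 6, set 0) → L1-HIT  vc=[]
3: 0xa7 (blk 10, set 0) → MISS  vc=[6]
4: 0xa1 (blk 10, set 0) → L1-HIT  vc=[6]
5: 0x67 (blk 6, set 0) → VC-HIT  vc=[10]
6: 0xa8 (blk 10, set 0) → VC-HIT  vc=[6]
7: 0x8e (blk 8, set 0) → MISS  vc=[6, 10]
8: 0x6b (blk 6, set 0) → VC-HIT  vc=[8, 10]
9: 0x6c (blk 6, set 0) → L1-HIT  vc=[8, 10]
10: 0xcd (blk 12, set 0) → MISS  vc=[8, 10, 6]
11: 0x67 (blk 6, set 0) → VC-HIT  vc=[8, 10, 12]

MISSES = 4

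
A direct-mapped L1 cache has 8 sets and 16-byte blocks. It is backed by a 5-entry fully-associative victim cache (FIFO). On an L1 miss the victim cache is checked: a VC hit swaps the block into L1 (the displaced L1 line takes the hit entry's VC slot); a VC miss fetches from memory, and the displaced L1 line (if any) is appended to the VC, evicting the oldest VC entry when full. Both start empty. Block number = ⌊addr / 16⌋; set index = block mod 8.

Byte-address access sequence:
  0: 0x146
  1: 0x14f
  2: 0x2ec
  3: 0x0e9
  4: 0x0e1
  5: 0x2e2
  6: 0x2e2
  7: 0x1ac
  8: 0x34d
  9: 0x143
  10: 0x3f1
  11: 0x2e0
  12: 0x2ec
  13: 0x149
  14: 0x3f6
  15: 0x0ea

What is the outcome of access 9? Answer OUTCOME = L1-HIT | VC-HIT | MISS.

OUTCOME = VC-HIT

#0 0x146→b20/s4 MISS; vc=[]
#1 0x14f→b20/s4 L1-HIT; vc=[]
#2 0x2ec→b46/s6 MISS; vc=[]
#3 0xe9→b14/s6 MISS; vc=[46]
#4 0xe1→b14/s6 L1-HIT; vc=[46]
#5 0x2e2→b46/s6 VC-HIT; vc=[14]
#6 0x2e2→b46/s6 L1-HIT; vc=[14]
#7 0x1ac→b26/s2 MISS; vc=[14]
#8 0x34d→b52/s4 MISS; vc=[14,20]
#9 0x143→b20/s4 VC-HIT; vc=[14,52]
#10 0x3f1→b63/s7 MISS; vc=[14,52]
#11 0x2e0→b46/s6 L1-HIT; vc=[14,52]
#12 0x2ec→b46/s6 L1-HIT; vc=[14,52]
#13 0x149→b20/s4 L1-HIT; vc=[14,52]
#14 0x3f6→b63/s7 L1-HIT; vc=[14,52]
#15 0xea→b14/s6 VC-HIT; vc=[46,52]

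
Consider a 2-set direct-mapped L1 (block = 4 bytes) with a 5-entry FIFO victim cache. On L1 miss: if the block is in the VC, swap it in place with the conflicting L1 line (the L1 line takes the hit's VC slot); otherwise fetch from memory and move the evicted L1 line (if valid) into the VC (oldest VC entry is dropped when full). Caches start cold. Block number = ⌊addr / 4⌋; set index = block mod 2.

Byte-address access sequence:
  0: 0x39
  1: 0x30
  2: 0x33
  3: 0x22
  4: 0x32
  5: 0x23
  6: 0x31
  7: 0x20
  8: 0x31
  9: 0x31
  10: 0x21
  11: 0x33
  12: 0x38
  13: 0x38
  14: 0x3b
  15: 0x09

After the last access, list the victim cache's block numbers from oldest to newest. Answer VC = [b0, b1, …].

VC = [12, 8, 14]

0: 0x39 (blk 14, set 0) → MISS  vc=[]
1: 0x30 (blk 12, set 0) → MISS  vc=[14]
2: 0x33 (blk 12, set 0) → L1-HIT  vc=[14]
3: 0x22 (blk 8, set 0) → MISS  vc=[14, 12]
4: 0x32 (blk 12, set 0) → VC-HIT  vc=[14, 8]
5: 0x23 (blk 8, set 0) → VC-HIT  vc=[14, 12]
6: 0x31 (blk 12, set 0) → VC-HIT  vc=[14, 8]
7: 0x20 (blk 8, set 0) → VC-HIT  vc=[14, 12]
8: 0x31 (blk 12, set 0) → VC-HIT  vc=[14, 8]
9: 0x31 (blk 12, set 0) → L1-HIT  vc=[14, 8]
10: 0x21 (blk 8, set 0) → VC-HIT  vc=[14, 12]
11: 0x33 (blk 12, set 0) → VC-HIT  vc=[14, 8]
12: 0x38 (blk 14, set 0) → VC-HIT  vc=[12, 8]
13: 0x38 (blk 14, set 0) → L1-HIT  vc=[12, 8]
14: 0x3b (blk 14, set 0) → L1-HIT  vc=[12, 8]
15: 0x9 (blk 2, set 0) → MISS  vc=[12, 8, 14]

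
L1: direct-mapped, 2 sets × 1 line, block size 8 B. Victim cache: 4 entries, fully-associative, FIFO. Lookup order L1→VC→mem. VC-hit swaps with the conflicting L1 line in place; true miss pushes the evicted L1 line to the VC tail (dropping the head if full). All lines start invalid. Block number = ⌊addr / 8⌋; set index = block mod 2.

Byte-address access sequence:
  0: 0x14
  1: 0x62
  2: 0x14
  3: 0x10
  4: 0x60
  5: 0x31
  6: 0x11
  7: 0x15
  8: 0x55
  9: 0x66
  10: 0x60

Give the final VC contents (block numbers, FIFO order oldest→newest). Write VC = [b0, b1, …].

#0 0x14→b2/s0 MISS; vc=[]
#1 0x62→b12/s0 MISS; vc=[2]
#2 0x14→b2/s0 VC-HIT; vc=[12]
#3 0x10→b2/s0 L1-HIT; vc=[12]
#4 0x60→b12/s0 VC-HIT; vc=[2]
#5 0x31→b6/s0 MISS; vc=[2,12]
#6 0x11→b2/s0 VC-HIT; vc=[6,12]
#7 0x15→b2/s0 L1-HIT; vc=[6,12]
#8 0x55→b10/s0 MISS; vc=[6,12,2]
#9 0x66→b12/s0 VC-HIT; vc=[6,10,2]
#10 0x60→b12/s0 L1-HIT; vc=[6,10,2]

VC = [6, 10, 2]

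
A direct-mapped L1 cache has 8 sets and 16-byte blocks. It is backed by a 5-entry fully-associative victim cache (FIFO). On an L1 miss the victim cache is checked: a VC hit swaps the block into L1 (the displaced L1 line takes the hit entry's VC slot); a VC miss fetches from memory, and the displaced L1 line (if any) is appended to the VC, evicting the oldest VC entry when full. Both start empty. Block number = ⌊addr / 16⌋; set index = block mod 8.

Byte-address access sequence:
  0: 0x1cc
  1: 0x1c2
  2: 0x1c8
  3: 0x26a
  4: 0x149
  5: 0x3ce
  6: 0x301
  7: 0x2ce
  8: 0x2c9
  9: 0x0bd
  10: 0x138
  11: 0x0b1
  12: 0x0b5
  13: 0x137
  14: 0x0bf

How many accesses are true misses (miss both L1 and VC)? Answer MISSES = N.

  [0] addr=0x1cc blk=28 s=4: MISS | VC []
  [1] addr=0x1c2 blk=28 s=4: L1-HIT | VC []
  [2] addr=0x1c8 blk=28 s=4: L1-HIT | VC []
  [3] addr=0x26a blk=38 s=6: MISS | VC []
  [4] addr=0x149 blk=20 s=4: MISS | VC [28]
  [5] addr=0x3ce blk=60 s=4: MISS | VC [28, 20]
  [6] addr=0x301 blk=48 s=0: MISS | VC [28, 20]
  [7] addr=0x2ce blk=44 s=4: MISS | VC [28, 20, 60]
  [8] addr=0x2c9 blk=44 s=4: L1-HIT | VC [28, 20, 60]
  [9] addr=0xbd blk=11 s=3: MISS | VC [28, 20, 60]
  [10] addr=0x138 blk=19 s=3: MISS | VC [28, 20, 60, 11]
  [11] addr=0xb1 blk=11 s=3: VC-HIT | VC [28, 20, 60, 19]
  [12] addr=0xb5 blk=11 s=3: L1-HIT | VC [28, 20, 60, 19]
  [13] addr=0x137 blk=19 s=3: VC-HIT | VC [28, 20, 60, 11]
  [14] addr=0xbf blk=11 s=3: VC-HIT | VC [28, 20, 60, 19]

MISSES = 8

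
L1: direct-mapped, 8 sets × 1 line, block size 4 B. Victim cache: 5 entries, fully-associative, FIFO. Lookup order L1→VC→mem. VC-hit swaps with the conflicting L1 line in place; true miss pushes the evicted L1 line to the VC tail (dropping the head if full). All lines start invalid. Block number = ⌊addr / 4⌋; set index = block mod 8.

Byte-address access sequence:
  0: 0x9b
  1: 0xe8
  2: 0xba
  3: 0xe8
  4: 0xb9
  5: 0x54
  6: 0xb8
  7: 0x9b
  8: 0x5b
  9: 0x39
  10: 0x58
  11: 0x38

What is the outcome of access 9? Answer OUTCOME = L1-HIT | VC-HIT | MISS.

OUTCOME = MISS

#0 0x9b→b38/s6 MISS; vc=[]
#1 0xe8→b58/s2 MISS; vc=[]
#2 0xba→b46/s6 MISS; vc=[38]
#3 0xe8→b58/s2 L1-HIT; vc=[38]
#4 0xb9→b46/s6 L1-HIT; vc=[38]
#5 0x54→b21/s5 MISS; vc=[38]
#6 0xb8→b46/s6 L1-HIT; vc=[38]
#7 0x9b→b38/s6 VC-HIT; vc=[46]
#8 0x5b→b22/s6 MISS; vc=[46,38]
#9 0x39→b14/s6 MISS; vc=[46,38,22]
#10 0x58→b22/s6 VC-HIT; vc=[46,38,14]
#11 0x38→b14/s6 VC-HIT; vc=[46,38,22]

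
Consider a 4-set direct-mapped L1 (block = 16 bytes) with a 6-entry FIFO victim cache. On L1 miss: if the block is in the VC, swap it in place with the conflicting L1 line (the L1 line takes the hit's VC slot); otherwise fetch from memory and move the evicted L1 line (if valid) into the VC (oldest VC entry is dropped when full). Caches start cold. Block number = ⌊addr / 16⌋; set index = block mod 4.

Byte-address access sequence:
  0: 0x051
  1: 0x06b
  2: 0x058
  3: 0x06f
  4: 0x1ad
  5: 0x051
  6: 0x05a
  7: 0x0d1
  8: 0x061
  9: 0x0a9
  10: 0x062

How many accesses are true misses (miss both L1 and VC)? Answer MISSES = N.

MISSES = 5

#0 0x51→b5/s1 MISS; vc=[]
#1 0x6b→b6/s2 MISS; vc=[]
#2 0x58→b5/s1 L1-HIT; vc=[]
#3 0x6f→b6/s2 L1-HIT; vc=[]
#4 0x1ad→b26/s2 MISS; vc=[6]
#5 0x51→b5/s1 L1-HIT; vc=[6]
#6 0x5a→b5/s1 L1-HIT; vc=[6]
#7 0xd1→b13/s1 MISS; vc=[6,5]
#8 0x61→b6/s2 VC-HIT; vc=[26,5]
#9 0xa9→b10/s2 MISS; vc=[26,5,6]
#10 0x62→b6/s2 VC-HIT; vc=[26,5,10]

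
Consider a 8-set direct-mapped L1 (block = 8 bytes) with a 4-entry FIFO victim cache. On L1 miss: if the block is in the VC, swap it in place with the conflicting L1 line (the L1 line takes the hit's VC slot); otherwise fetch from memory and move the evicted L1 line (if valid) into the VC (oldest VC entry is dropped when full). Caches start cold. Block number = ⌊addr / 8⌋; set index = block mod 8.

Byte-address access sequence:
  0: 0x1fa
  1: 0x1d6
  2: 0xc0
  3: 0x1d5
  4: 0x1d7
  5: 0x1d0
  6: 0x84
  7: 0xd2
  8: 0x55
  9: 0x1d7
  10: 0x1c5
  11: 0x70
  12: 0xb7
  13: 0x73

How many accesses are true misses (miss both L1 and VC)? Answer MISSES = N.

  [0] addr=0x1fa blk=63 s=7: MISS | VC []
  [1] addr=0x1d6 blk=58 s=2: MISS | VC []
  [2] addr=0xc0 blk=24 s=0: MISS | VC []
  [3] addr=0x1d5 blk=58 s=2: L1-HIT | VC []
  [4] addr=0x1d7 blk=58 s=2: L1-HIT | VC []
  [5] addr=0x1d0 blk=58 s=2: L1-HIT | VC []
  [6] addr=0x84 blk=16 s=0: MISS | VC [24]
  [7] addr=0xd2 blk=26 s=2: MISS | VC [24, 58]
  [8] addr=0x55 blk=10 s=2: MISS | VC [24, 58, 26]
  [9] addr=0x1d7 blk=58 s=2: VC-HIT | VC [24, 10, 26]
  [10] addr=0x1c5 blk=56 s=0: MISS | VC [24, 10, 26, 16]
  [11] addr=0x70 blk=14 s=6: MISS | VC [24, 10, 26, 16]
  [12] addr=0xb7 blk=22 s=6: MISS | VC [10, 26, 16, 14]
  [13] addr=0x73 blk=14 s=6: VC-HIT | VC [10, 26, 16, 22]

MISSES = 9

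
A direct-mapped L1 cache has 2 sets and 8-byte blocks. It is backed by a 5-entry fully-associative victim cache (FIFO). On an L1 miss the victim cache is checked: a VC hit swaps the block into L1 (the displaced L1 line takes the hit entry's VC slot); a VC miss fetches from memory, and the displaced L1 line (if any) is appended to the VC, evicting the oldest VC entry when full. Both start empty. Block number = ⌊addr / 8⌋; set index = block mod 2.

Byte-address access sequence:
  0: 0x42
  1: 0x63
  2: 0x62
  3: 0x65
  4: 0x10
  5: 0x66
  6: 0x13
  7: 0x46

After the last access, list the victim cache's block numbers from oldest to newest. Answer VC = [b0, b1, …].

VC = [2, 12]

  [0] addr=0x42 blk=8 s=0: MISS | VC []
  [1] addr=0x63 blk=12 s=0: MISS | VC [8]
  [2] addr=0x62 blk=12 s=0: L1-HIT | VC [8]
  [3] addr=0x65 blk=12 s=0: L1-HIT | VC [8]
  [4] addr=0x10 blk=2 s=0: MISS | VC [8, 12]
  [5] addr=0x66 blk=12 s=0: VC-HIT | VC [8, 2]
  [6] addr=0x13 blk=2 s=0: VC-HIT | VC [8, 12]
  [7] addr=0x46 blk=8 s=0: VC-HIT | VC [2, 12]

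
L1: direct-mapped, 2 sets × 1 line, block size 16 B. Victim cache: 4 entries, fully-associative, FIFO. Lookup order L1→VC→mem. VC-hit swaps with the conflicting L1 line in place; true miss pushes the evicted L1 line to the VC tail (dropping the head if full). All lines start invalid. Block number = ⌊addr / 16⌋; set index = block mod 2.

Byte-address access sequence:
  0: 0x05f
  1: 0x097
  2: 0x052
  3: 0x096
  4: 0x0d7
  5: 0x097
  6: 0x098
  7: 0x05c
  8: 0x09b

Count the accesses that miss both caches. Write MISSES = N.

  [0] addr=0x5f blk=5 s=1: MISS | VC []
  [1] addr=0x97 blk=9 s=1: MISS | VC [5]
  [2] addr=0x52 blk=5 s=1: VC-HIT | VC [9]
  [3] addr=0x96 blk=9 s=1: VC-HIT | VC [5]
  [4] addr=0xd7 blk=13 s=1: MISS | VC [5, 9]
  [5] addr=0x97 blk=9 s=1: VC-HIT | VC [5, 13]
  [6] addr=0x98 blk=9 s=1: L1-HIT | VC [5, 13]
  [7] addr=0x5c blk=5 s=1: VC-HIT | VC [9, 13]
  [8] addr=0x9b blk=9 s=1: VC-HIT | VC [5, 13]

MISSES = 3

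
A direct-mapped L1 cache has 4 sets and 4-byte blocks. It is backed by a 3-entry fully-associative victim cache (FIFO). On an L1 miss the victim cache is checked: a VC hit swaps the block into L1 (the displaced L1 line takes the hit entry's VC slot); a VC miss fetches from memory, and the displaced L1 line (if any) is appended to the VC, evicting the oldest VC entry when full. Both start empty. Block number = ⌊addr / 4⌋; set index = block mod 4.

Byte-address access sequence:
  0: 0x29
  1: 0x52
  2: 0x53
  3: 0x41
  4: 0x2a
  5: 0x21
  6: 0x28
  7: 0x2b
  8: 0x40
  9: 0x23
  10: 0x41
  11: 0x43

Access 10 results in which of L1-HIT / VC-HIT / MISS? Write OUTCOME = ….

OUTCOME = VC-HIT

  [0] addr=0x29 blk=10 s=2: MISS | VC []
  [1] addr=0x52 blk=20 s=0: MISS | VC []
  [2] addr=0x53 blk=20 s=0: L1-HIT | VC []
  [3] addr=0x41 blk=16 s=0: MISS | VC [20]
  [4] addr=0x2a blk=10 s=2: L1-HIT | VC [20]
  [5] addr=0x21 blk=8 s=0: MISS | VC [20, 16]
  [6] addr=0x28 blk=10 s=2: L1-HIT | VC [20, 16]
  [7] addr=0x2b blk=10 s=2: L1-HIT | VC [20, 16]
  [8] addr=0x40 blk=16 s=0: VC-HIT | VC [20, 8]
  [9] addr=0x23 blk=8 s=0: VC-HIT | VC [20, 16]
  [10] addr=0x41 blk=16 s=0: VC-HIT | VC [20, 8]
  [11] addr=0x43 blk=16 s=0: L1-HIT | VC [20, 8]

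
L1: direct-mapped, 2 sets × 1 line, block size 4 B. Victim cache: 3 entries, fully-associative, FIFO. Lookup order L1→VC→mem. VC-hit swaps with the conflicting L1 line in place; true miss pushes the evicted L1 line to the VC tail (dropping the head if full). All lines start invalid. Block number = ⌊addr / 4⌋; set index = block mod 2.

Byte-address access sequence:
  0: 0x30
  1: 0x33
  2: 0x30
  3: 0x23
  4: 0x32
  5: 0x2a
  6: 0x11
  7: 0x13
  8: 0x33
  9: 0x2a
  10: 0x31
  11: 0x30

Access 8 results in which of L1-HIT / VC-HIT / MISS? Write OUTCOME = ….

0: 0x30 (blk 12, set 0) → MISS  vc=[]
1: 0x33 (blk 12, set 0) → L1-HIT  vc=[]
2: 0x30 (blk 12, set 0) → L1-HIT  vc=[]
3: 0x23 (blk 8, set 0) → MISS  vc=[12]
4: 0x32 (blk 12, set 0) → VC-HIT  vc=[8]
5: 0x2a (blk 10, set 0) → MISS  vc=[8, 12]
6: 0x11 (blk 4, set 0) → MISS  vc=[8, 12, 10]
7: 0x13 (blk 4, set 0) → L1-HIT  vc=[8, 12, 10]
8: 0x33 (blk 12, set 0) → VC-HIT  vc=[8, 4, 10]
9: 0x2a (blk 10, set 0) → VC-HIT  vc=[8, 4, 12]
10: 0x31 (blk 12, set 0) → VC-HIT  vc=[8, 4, 10]
11: 0x30 (blk 12, set 0) → L1-HIT  vc=[8, 4, 10]

OUTCOME = VC-HIT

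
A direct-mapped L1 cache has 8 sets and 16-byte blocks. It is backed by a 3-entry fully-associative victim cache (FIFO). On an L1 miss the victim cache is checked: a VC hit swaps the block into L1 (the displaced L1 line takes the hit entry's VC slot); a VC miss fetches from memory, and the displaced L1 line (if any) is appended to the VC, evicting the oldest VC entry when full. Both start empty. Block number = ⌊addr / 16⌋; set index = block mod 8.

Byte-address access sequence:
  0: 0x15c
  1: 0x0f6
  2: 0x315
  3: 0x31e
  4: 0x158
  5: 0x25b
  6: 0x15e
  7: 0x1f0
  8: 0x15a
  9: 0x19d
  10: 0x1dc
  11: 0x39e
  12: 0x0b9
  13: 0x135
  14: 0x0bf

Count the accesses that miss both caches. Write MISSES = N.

MISSES = 10

#0 0x15c→b21/s5 MISS; vc=[]
#1 0xf6→b15/s7 MISS; vc=[]
#2 0x315→b49/s1 MISS; vc=[]
#3 0x31e→b49/s1 L1-HIT; vc=[]
#4 0x158→b21/s5 L1-HIT; vc=[]
#5 0x25b→b37/s5 MISS; vc=[21]
#6 0x15e→b21/s5 VC-HIT; vc=[37]
#7 0x1f0→b31/s7 MISS; vc=[37,15]
#8 0x15a→b21/s5 L1-HIT; vc=[37,15]
#9 0x19d→b25/s1 MISS; vc=[37,15,49]
#10 0x1dc→b29/s5 MISS; vc=[15,49,21]
#11 0x39e→b57/s1 MISS; vc=[49,21,25]
#12 0xb9→b11/s3 MISS; vc=[49,21,25]
#13 0x135→b19/s3 MISS; vc=[21,25,11]
#14 0xbf→b11/s3 VC-HIT; vc=[21,25,19]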